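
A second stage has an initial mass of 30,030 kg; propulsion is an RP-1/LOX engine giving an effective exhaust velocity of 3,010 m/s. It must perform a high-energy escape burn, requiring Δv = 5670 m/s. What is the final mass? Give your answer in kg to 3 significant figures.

Using Δv = v_e ln(m₀/m_f): m₀/m_f = exp(Δv / v_e) = exp(5670 / 3010.0) = exp(1.8837) = 6.5779.
m_f = m₀ / 6.5779 = 30,030 / 6.5779 = 4,565.29 kg.

final mass ≈ 4570 kg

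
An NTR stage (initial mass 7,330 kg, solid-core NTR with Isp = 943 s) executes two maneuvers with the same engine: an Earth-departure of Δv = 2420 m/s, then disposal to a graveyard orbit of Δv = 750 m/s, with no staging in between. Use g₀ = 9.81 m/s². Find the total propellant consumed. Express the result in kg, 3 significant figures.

total propellant consumed ≈ 2130 kg

v_e = Isp · g₀ = 943 × 9.81 = 9250.8 m/s.
After the first burn: m = 7330 × exp(−2420/9250.8) = 7330 × 0.76982 = 5,642.78 kg.
After the second burn: m = 5,642.78 × exp(−750/9250.8) = 5,642.78 × 0.92213 = 5,203.38 kg.
Total propellant = m₀ − m_final = 7330 − 5,203.38 = 2,126.62 kg.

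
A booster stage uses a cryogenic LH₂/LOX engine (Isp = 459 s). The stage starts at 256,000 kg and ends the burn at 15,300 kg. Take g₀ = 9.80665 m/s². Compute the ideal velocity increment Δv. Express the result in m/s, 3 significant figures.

Δv ≈ 12700 m/s

v_e = Isp · g₀ = 459 × 9.80665 = 4501.3 m/s.
From the ideal rocket equation, Δv = v_e · ln(m₀/m_f) = 4501.3 × ln(16.73) = 4501.3 × 2.8173 ≈ 12681.5 m/s.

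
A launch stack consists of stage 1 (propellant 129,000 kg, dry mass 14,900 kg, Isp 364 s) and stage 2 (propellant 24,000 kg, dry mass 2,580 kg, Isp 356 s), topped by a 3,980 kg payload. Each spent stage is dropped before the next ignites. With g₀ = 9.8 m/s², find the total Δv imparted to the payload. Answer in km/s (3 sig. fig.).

Ignition mass of stage 1 = 129,000+14,900 + 24,000+2,580 + 3,980 = 174,460 kg.
Stage 1: m₀ = 174,460 kg, m_f = 174,460 − 129,000 = 45,460 kg; Δv = 364×9.8×ln(3.838) = 3567.2×1.3449 ≈ 4797 m/s.
Stage 2: m₀ = 30,560 kg, m_f = 30,560 − 24,000 = 6,560 kg; Δv = 356×9.8×ln(4.659) = 3488.8×1.5387 ≈ 5368 m/s.
Total Δv = 4797 + 5368 = 10165 m/s.

Δv ≈ 10.2 km/s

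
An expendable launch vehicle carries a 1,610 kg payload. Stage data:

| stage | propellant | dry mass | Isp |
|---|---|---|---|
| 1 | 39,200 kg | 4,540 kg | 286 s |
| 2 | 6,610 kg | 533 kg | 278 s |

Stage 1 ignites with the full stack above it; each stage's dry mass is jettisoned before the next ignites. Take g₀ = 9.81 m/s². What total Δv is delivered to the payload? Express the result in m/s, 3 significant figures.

Ignition mass of stage 1 = 39,200+4,540 + 6,610+533 + 1,610 = 52,493 kg.
Stage 1: m₀ = 52,493 kg, m_f = 52,493 − 39,200 = 13,293 kg; Δv = 286×9.81×ln(3.949) = 2805.7×1.3734 ≈ 3853 m/s.
Stage 2: m₀ = 8,753 kg, m_f = 8,753 − 6,610 = 2,143 kg; Δv = 278×9.81×ln(4.084) = 2727.2×1.4072 ≈ 3838 m/s.
Total Δv = 3853 + 3838 = 7691 m/s.

Δv ≈ 7690 m/s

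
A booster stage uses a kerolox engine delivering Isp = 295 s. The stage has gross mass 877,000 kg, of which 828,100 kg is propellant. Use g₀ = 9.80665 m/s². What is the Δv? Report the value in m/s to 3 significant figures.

Δv ≈ 8350 m/s

v_e = Isp · g₀ = 295 × 9.80665 = 2893.0 m/s.
m_f = m₀ − m_prop = 877,000 − 828,100 = 48,900 kg.
Δv = v_e · ln(m₀/m_f) = 2893.0 × ln(17.93) = 2893.0 × 2.8867 ≈ 8351.2 m/s.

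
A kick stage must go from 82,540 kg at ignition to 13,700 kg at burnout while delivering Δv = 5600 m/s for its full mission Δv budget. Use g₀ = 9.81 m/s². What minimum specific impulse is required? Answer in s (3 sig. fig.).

ln(m₀/m_f) = ln(82540/13700) = ln(6.025) = 1.7959.
v_e = Δv / ln(m₀/m_f) = 5600 / 1.7959 = 3118.2 m/s.
Isp = v_e / g₀ = 3118.2 / 9.81 = 317.9 s.

Isp ≈ 318 s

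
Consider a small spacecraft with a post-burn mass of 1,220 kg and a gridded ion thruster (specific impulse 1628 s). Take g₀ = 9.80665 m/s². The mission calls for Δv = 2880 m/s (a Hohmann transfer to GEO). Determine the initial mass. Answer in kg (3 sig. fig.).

initial mass ≈ 1460 kg

v_e = Isp · g₀ = 1628 × 9.80665 = 15965.2 m/s.
m₀/m_f = exp(Δv / v_e) = exp(2880 / 15965.2) = exp(0.1804) = 1.1977.
m₀ = m_f × 1.1977 = 1,220 × 1.1977 = 1,461.19 kg.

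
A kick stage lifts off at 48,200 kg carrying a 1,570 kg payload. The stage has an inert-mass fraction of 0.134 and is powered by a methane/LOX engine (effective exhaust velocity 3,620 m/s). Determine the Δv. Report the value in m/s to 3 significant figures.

Stage wet mass = m₀ − payload = 48,200 − 1,570 = 46,630 kg.
Stage dry mass = ε × stage wet mass = 0.134 × 46,630 = 6,248.42 kg.
Burnout mass m_f = stage dry + payload = 6,248.42 + 1,570 = 7,818.42 kg.
From the ideal rocket equation, Δv = v_e · ln(48,200/7,818.42) = 3620.0 × ln(6.165) = 3620.0 × 1.8189 ≈ 6584 m/s.

Δv ≈ 6580 m/s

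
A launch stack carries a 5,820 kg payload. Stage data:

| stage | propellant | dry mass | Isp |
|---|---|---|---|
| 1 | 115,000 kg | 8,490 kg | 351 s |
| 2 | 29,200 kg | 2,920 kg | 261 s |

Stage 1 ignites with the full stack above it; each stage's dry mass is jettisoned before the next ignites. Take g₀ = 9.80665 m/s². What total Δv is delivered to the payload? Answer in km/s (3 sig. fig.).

Δv ≈ 8.05 km/s

Ignition mass of stage 1 = 115,000+8,490 + 29,200+2,920 + 5,820 = 161,430 kg.
Stage 1: m₀ = 161,430 kg, m_f = 161,430 − 115,000 = 46,430 kg; Δv = 351×9.80665×ln(3.477) = 3442.1×1.2461 ≈ 4289 m/s.
Stage 2: m₀ = 37,940 kg, m_f = 37,940 − 29,200 = 8,740 kg; Δv = 261×9.80665×ln(4.341) = 2559.5×1.4681 ≈ 3758 m/s.
Total Δv = 4289 + 3758 = 8047 m/s.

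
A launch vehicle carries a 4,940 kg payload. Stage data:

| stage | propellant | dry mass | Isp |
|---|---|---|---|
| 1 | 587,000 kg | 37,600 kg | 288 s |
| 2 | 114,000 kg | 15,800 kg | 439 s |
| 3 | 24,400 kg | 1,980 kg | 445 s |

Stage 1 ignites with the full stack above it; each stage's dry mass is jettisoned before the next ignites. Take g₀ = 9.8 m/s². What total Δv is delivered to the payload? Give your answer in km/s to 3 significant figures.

Δv ≈ 15.8 km/s

Ignition mass of stage 1 = 587,000+37,600 + 114,000+15,800 + 24,400+1,980 + 4,940 = 785,720 kg.
Stage 1: m₀ = 785,720 kg, m_f = 785,720 − 587,000 = 198,720 kg; Δv = 288×9.8×ln(3.954) = 2822.4×1.3747 ≈ 3880 m/s.
Stage 2: m₀ = 161,120 kg, m_f = 161,120 − 114,000 = 47,120 kg; Δv = 439×9.8×ln(3.419) = 4302.2×1.2295 ≈ 5289 m/s.
Stage 3: m₀ = 31,320 kg, m_f = 31,320 − 24,400 = 6,920 kg; Δv = 445×9.8×ln(4.526) = 4361.0×1.5098 ≈ 6584 m/s.
Total Δv = 3880 + 5289 + 6584 = 15753 m/s.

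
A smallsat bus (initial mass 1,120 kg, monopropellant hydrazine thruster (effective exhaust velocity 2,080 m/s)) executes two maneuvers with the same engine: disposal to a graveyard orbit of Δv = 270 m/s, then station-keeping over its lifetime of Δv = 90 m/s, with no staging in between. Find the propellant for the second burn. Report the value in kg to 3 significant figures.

propellant for the second burn ≈ 41.7 kg

After the first burn: m = 1120 × exp(−270/2080.0) = 1120 × 0.87826 = 983.651 kg.
After the second burn: m = 983.651 × exp(−90/2080.0) = 983.651 × 0.95765 = 941.993 kg.
Second-burn propellant = 983.651 − 941.993 = 41.658 kg.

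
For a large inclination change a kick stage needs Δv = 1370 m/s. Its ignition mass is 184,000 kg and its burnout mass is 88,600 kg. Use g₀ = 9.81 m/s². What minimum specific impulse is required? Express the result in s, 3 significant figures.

Isp ≈ 191 s

ln(m₀/m_f) = ln(184000/88600) = ln(2.077) = 0.7308.
v_e = Δv / ln(m₀/m_f) = 1370 / 0.7308 = 1874.6 m/s.
Isp = v_e / g₀ = 1874.6 / 9.81 = 191.1 s.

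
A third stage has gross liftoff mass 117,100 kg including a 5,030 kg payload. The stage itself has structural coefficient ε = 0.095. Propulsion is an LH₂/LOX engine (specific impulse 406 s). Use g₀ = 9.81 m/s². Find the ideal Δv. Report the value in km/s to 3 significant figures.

Δv ≈ 8.01 km/s

Stage wet mass = m₀ − payload = 117,100 − 5,030 = 112,070 kg.
Stage dry mass = ε × stage wet mass = 0.095 × 112,070 = 10,646.7 kg.
Burnout mass m_f = stage dry + payload = 10,646.7 + 5,030 = 15,676.7 kg.
v_e = Isp · g₀ = 406 × 9.81 = 3982.9 m/s.
Rocket equation: Δv = v_e · ln(117,100/15,676.7) = 3982.9 × ln(7.47) = 3982.9 × 2.0109 ≈ 8009 m/s.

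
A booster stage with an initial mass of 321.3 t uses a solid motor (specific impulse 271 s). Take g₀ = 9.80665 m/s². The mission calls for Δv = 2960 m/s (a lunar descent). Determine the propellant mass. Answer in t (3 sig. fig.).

v_e = Isp · g₀ = 271 × 9.80665 = 2657.6 m/s.
m₀/m_f = exp(Δv / v_e) = exp(2960 / 2657.6) = exp(1.1138) = 3.0459.
m_f = 321.3 / 3.0459 = 105.486 t, so propellant = m₀ − m_f = 321.3 − 105.486 = 215.814 t.

propellant mass ≈ 216 t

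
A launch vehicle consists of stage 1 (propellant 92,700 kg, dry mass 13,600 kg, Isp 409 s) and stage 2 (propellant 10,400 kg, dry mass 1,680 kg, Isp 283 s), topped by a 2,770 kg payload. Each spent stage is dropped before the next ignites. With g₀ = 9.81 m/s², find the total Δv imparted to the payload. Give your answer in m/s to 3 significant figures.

Δv ≈ 9160 m/s

Ignition mass of stage 1 = 92,700+13,600 + 10,400+1,680 + 2,770 = 121,150 kg.
Stage 1: m₀ = 121,150 kg, m_f = 121,150 − 92,700 = 28,450 kg; Δv = 409×9.81×ln(4.258) = 4012.3×1.4489 ≈ 5813 m/s.
Stage 2: m₀ = 14,850 kg, m_f = 14,850 − 10,400 = 4,450 kg; Δv = 283×9.81×ln(3.337) = 2776.2×1.2051 ≈ 3346 m/s.
Total Δv = 5813 + 3346 = 9159 m/s.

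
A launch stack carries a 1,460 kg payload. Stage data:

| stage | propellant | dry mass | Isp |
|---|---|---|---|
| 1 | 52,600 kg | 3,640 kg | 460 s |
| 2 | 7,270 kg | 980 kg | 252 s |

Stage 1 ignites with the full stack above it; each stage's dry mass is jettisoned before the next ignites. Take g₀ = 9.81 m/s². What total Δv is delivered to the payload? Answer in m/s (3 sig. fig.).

Ignition mass of stage 1 = 52,600+3,640 + 7,270+980 + 1,460 = 65,950 kg.
Stage 1: m₀ = 65,950 kg, m_f = 65,950 − 52,600 = 13,350 kg; Δv = 460×9.81×ln(4.94) = 4512.6×1.5974 ≈ 7208 m/s.
Stage 2: m₀ = 9,710 kg, m_f = 9,710 − 7,270 = 2,440 kg; Δv = 252×9.81×ln(3.98) = 2472.1×1.3812 ≈ 3414 m/s.
Total Δv = 7208 + 3414 = 10622 m/s.

Δv ≈ 10600 m/s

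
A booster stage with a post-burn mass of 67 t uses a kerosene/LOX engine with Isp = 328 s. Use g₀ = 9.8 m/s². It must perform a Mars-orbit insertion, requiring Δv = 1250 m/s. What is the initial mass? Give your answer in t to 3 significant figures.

initial mass ≈ 98.8 t

v_e = Isp · g₀ = 328 × 9.8 = 3214.4 m/s.
From the ideal rocket equation, m₀/m_f = exp(Δv / v_e) = exp(1250 / 3214.4) = exp(0.3889) = 1.4753.
m₀ = m_f × 1.4753 = 67 × 1.4753 = 98.8451 t.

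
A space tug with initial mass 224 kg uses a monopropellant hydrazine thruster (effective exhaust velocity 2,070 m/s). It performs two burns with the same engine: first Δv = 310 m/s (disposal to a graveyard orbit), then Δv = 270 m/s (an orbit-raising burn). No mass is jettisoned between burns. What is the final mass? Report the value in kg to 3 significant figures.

final mass ≈ 169 kg

After the first burn: m = 224 × exp(−310/2070.0) = 224 × 0.86092 = 192.846 kg.
After the second burn: m = 192.846 × exp(−270/2070.0) = 192.846 × 0.87771 = 169.263 kg.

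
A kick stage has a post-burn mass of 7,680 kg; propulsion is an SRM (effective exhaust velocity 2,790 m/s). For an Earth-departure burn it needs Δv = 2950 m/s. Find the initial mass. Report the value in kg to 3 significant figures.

Using Δv = v_e ln(m₀/m_f): m₀/m_f = exp(Δv / v_e) = exp(2950 / 2790.0) = exp(1.0573) = 2.8787.
m₀ = m_f × 2.8787 = 7,680 × 2.8787 = 22,108.4 kg.

initial mass ≈ 22100 kg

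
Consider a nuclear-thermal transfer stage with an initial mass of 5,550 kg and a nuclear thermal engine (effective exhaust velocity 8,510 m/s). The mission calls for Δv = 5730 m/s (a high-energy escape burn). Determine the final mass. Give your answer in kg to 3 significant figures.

final mass ≈ 2830 kg

m₀/m_f = exp(Δv / v_e) = exp(5730 / 8510.0) = exp(0.6733) = 1.9607.
m_f = m₀ / 1.9607 = 5,550 / 1.9607 = 2,830.62 kg.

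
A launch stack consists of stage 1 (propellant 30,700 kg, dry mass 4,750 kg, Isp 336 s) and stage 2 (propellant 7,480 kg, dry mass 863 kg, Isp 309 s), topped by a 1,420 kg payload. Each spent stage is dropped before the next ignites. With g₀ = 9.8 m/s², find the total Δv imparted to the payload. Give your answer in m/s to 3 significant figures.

Ignition mass of stage 1 = 30,700+4,750 + 7,480+863 + 1,420 = 45,213 kg.
Stage 1: m₀ = 45,213 kg, m_f = 45,213 − 30,700 = 14,513 kg; Δv = 336×9.8×ln(3.115) = 3292.8×1.1363 ≈ 3742 m/s.
Stage 2: m₀ = 9,763 kg, m_f = 9,763 − 7,480 = 2,283 kg; Δv = 309×9.8×ln(4.276) = 3028.2×1.4531 ≈ 4400 m/s.
Total Δv = 3742 + 4400 = 8142 m/s.

Δv ≈ 8140 m/s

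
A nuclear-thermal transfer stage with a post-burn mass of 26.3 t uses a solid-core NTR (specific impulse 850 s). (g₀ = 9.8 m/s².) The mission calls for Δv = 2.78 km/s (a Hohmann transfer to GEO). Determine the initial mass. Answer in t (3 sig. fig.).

initial mass ≈ 36.7 t

v_e = Isp · g₀ = 850 × 9.8 = 8330.0 m/s.
m₀/m_f = exp(Δv / v_e) = exp(2780 / 8330.0) = exp(0.3337) = 1.3962.
m₀ = m_f × 1.3962 = 26.3 × 1.3962 = 36.7201 t.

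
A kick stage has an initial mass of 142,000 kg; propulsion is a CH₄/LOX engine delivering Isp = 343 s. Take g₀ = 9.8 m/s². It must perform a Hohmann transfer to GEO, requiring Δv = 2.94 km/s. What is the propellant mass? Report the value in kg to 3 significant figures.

v_e = Isp · g₀ = 343 × 9.8 = 3361.4 m/s.
Rocket equation: m₀/m_f = exp(Δv / v_e) = exp(2940 / 3361.4) = exp(0.8746) = 2.3980.
m_f = 142,000 / 2.3980 = 59,216 kg, so propellant = m₀ − m_f = 142,000 − 59,216 = 82,784 kg.

propellant mass ≈ 82800 kg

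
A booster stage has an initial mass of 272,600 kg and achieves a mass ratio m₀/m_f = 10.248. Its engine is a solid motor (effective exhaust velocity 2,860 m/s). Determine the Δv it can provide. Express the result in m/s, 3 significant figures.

Δv ≈ 6660 m/s

Δv = v_e · ln(10.248) = 2860.0 × 2.3271 ≈ 6655.5 m/s.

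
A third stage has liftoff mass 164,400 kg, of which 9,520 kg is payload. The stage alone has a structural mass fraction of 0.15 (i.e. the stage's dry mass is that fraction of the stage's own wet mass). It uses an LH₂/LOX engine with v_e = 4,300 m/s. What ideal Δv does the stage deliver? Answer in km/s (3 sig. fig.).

Stage wet mass = m₀ − payload = 164,400 − 9,520 = 154,880 kg.
Stage dry mass = ε × stage wet mass = 0.15 × 154,880 = 23,232 kg.
Burnout mass m_f = stage dry + payload = 23,232 + 9,520 = 32,752 kg.
Δv = v_e · ln(164,400/32,752) = 4300.0 × ln(5.02) = 4300.0 × 1.6133 ≈ 6937 m/s.

Δv ≈ 6.94 km/s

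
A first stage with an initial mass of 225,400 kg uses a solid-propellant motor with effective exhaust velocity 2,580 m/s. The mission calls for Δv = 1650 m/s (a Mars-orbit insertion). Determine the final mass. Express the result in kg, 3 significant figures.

m₀/m_f = exp(Δv / v_e) = exp(1650 / 2580.0) = exp(0.6395) = 1.8956.
m_f = m₀ / 1.8956 = 225,400 / 1.8956 = 118,907 kg.

final mass ≈ 119000 kg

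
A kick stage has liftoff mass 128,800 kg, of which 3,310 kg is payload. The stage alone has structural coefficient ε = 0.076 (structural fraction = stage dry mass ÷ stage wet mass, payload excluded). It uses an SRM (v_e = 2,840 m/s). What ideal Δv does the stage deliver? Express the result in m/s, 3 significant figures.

Stage wet mass = m₀ − payload = 128,800 − 3,310 = 125,490 kg.
Stage dry mass = ε × stage wet mass = 0.076 × 125,490 = 9,537.24 kg.
Burnout mass m_f = stage dry + payload = 9,537.24 + 3,310 = 12,847.24 kg.
By the Tsiolkovsky rocket equation, Δv = v_e · ln(128,800/12,847.24) = 2840.0 × ln(10.03) = 2840.0 × 2.3051 ≈ 6547 m/s.

Δv ≈ 6550 m/s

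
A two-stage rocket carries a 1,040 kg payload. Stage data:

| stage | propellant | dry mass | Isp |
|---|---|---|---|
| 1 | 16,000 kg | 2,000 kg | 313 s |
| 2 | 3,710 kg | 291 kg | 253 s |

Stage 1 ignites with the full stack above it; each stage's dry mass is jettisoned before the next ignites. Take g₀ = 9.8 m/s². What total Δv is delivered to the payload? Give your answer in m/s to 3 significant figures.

Δv ≈ 6940 m/s

Ignition mass of stage 1 = 16,000+2,000 + 3,710+291 + 1,040 = 23,041 kg.
Stage 1: m₀ = 23,041 kg, m_f = 23,041 − 16,000 = 7,041 kg; Δv = 313×9.8×ln(3.272) = 3067.4×1.1855 ≈ 3636 m/s.
Stage 2: m₀ = 5,041 kg, m_f = 5,041 − 3,710 = 1,331 kg; Δv = 253×9.8×ln(3.787) = 2479.4×1.3317 ≈ 3302 m/s.
Total Δv = 3636 + 3302 = 6938 m/s.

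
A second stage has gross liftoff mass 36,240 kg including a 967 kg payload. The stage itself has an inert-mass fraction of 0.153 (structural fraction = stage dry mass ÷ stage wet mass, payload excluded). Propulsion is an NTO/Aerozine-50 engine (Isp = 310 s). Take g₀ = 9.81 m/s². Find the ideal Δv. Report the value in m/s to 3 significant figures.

Stage wet mass = m₀ − payload = 36,240 − 967 = 35,273 kg.
Stage dry mass = ε × stage wet mass = 0.153 × 35,273 = 5,396.77 kg.
Burnout mass m_f = stage dry + payload = 5,396.77 + 967 = 6,363.77 kg.
v_e = Isp · g₀ = 310 × 9.81 = 3041.1 m/s.
From the ideal rocket equation, Δv = v_e · ln(36,240/6,363.77) = 3041.1 × ln(5.695) = 3041.1 × 1.7395 ≈ 5290 m/s.

Δv ≈ 5290 m/s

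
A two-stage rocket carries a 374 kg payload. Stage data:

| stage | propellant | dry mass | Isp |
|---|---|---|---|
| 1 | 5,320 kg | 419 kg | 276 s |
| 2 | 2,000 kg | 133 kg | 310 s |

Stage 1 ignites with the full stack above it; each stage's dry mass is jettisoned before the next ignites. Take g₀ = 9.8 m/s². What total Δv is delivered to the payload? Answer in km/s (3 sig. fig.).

Δv ≈ 7.66 km/s

Ignition mass of stage 1 = 5,320+419 + 2,000+133 + 374 = 8,246 kg.
Stage 1: m₀ = 8,246 kg, m_f = 8,246 − 5,320 = 2,926 kg; Δv = 276×9.8×ln(2.818) = 2704.8×1.0361 ≈ 2802 m/s.
Stage 2: m₀ = 2,507 kg, m_f = 2,507 − 2,000 = 507 kg; Δv = 310×9.8×ln(4.945) = 3038.0×1.5983 ≈ 4856 m/s.
Total Δv = 2802 + 4856 = 7658 m/s.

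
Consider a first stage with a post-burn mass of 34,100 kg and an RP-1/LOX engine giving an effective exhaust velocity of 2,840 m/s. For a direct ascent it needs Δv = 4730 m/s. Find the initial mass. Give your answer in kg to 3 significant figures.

initial mass ≈ 180000 kg

Using Δv = v_e ln(m₀/m_f): m₀/m_f = exp(Δv / v_e) = exp(4730 / 2840.0) = exp(1.6655) = 5.2883.
m₀ = m_f × 5.2883 = 34,100 × 5.2883 = 180,331 kg.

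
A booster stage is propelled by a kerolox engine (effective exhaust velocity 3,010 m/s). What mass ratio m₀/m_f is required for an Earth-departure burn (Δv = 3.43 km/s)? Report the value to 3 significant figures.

mass ratio ≈ 3.13

From the ideal rocket equation, m₀/m_f = exp(Δv / v_e) = exp(3430 / 3010.0) = exp(1.1395) = 3.1253.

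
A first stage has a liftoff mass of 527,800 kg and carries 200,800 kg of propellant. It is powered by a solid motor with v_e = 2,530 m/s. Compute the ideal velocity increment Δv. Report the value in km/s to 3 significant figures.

m_f = m₀ − m_prop = 527,800 − 200,800 = 327,000 kg.
From the ideal rocket equation, Δv = v_e · ln(m₀/m_f) = 2530.0 × ln(1.614) = 2530.0 × 0.4788 ≈ 1211.3 m/s.

Δv ≈ 1.21 km/s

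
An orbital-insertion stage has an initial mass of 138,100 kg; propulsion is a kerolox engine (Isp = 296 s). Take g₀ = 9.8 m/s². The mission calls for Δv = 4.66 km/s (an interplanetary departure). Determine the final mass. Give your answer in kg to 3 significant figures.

final mass ≈ 27700 kg

v_e = Isp · g₀ = 296 × 9.8 = 2900.8 m/s.
Using Δv = v_e ln(m₀/m_f): m₀/m_f = exp(Δv / v_e) = exp(4660 / 2900.8) = exp(1.6065) = 4.9851.
m_f = m₀ / 4.9851 = 138,100 / 4.9851 = 27,702.6 kg.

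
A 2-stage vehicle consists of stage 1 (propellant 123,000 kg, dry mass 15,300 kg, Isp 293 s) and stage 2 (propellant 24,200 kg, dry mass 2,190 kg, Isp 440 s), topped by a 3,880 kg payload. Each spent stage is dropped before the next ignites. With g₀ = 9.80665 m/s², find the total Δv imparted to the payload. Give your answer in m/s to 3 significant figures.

Δv ≈ 10700 m/s

Ignition mass of stage 1 = 123,000+15,300 + 24,200+2,190 + 3,880 = 168,570 kg.
Stage 1: m₀ = 168,570 kg, m_f = 168,570 − 123,000 = 45,570 kg; Δv = 293×9.80665×ln(3.699) = 2873.3×1.3081 ≈ 3759 m/s.
Stage 2: m₀ = 30,270 kg, m_f = 30,270 − 24,200 = 6,070 kg; Δv = 440×9.80665×ln(4.987) = 4314.9×1.6068 ≈ 6933 m/s.
Total Δv = 3759 + 6933 = 10692 m/s.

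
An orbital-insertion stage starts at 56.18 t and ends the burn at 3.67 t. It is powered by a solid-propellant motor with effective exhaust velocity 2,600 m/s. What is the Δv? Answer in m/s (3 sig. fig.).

Δv ≈ 7090 m/s

Δv = v_e · ln(m₀/m_f) = 2600.0 × ln(15.31) = 2600.0 × 2.7284 ≈ 7093.8 m/s.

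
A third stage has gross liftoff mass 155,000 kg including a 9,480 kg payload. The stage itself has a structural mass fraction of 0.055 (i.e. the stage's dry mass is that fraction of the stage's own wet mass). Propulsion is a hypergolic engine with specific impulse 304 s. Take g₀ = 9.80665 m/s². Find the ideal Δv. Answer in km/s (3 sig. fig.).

Stage wet mass = m₀ − payload = 155,000 − 9,480 = 145,520 kg.
Stage dry mass = ε × stage wet mass = 0.055 × 145,520 = 8,003.6 kg.
Burnout mass m_f = stage dry + payload = 8,003.6 + 9,480 = 17,483.6 kg.
v_e = Isp · g₀ = 304 × 9.80665 = 2981.2 m/s.
Rocket equation: Δv = v_e · ln(155,000/17,483.6) = 2981.2 × ln(8.865) = 2981.2 × 2.1822 ≈ 6506 m/s.

Δv ≈ 6.51 km/s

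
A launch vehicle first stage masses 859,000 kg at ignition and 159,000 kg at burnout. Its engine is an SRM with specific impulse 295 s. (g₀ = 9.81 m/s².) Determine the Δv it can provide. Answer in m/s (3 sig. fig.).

v_e = Isp · g₀ = 295 × 9.81 = 2894.0 m/s.
Δv = v_e · ln(m₀/m_f) = 2894.0 × ln(5.403) = 2894.0 × 1.6869 ≈ 4881.7 m/s.

Δv ≈ 4880 m/s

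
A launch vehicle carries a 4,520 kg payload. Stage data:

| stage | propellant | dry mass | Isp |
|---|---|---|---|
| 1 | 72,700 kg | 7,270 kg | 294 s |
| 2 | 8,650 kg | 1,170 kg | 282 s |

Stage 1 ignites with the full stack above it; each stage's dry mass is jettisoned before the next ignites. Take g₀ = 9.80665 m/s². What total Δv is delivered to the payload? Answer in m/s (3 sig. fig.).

Ignition mass of stage 1 = 72,700+7,270 + 8,650+1,170 + 4,520 = 94,310 kg.
Stage 1: m₀ = 94,310 kg, m_f = 94,310 − 72,700 = 21,610 kg; Δv = 294×9.80665×ln(4.364) = 2883.2×1.4734 ≈ 4248 m/s.
Stage 2: m₀ = 14,340 kg, m_f = 14,340 − 8,650 = 5,690 kg; Δv = 282×9.80665×ln(2.52) = 2765.5×0.9243 ≈ 2556 m/s.
Total Δv = 4248 + 2556 = 6804 m/s.

Δv ≈ 6800 m/s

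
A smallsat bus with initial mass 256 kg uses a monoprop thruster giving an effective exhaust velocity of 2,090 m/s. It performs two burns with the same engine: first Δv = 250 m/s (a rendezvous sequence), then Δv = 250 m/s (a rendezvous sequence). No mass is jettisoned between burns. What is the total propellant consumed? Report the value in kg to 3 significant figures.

After the first burn: m = 256 × exp(−250/2090.0) = 256 × 0.88726 = 227.139 kg.
After the second burn: m = 227.139 × exp(−250/2090.0) = 227.139 × 0.88726 = 201.531 kg.
Total propellant = m₀ − m_final = 256 − 201.531 = 54.469 kg.

total propellant consumed ≈ 54.5 kg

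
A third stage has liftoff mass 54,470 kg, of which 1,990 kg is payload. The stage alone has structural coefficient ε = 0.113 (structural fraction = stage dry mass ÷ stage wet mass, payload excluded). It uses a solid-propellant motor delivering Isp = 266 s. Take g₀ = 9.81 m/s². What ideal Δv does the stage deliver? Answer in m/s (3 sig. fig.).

Δv ≈ 5030 m/s

Stage wet mass = m₀ − payload = 54,470 − 1,990 = 52,480 kg.
Stage dry mass = ε × stage wet mass = 0.113 × 52,480 = 5,930.24 kg.
Burnout mass m_f = stage dry + payload = 5,930.24 + 1,990 = 7,920.24 kg.
v_e = Isp · g₀ = 266 × 9.81 = 2609.5 m/s.
Δv = v_e · ln(54,470/7,920.24) = 2609.5 × ln(6.877) = 2609.5 × 1.9282 ≈ 5032 m/s.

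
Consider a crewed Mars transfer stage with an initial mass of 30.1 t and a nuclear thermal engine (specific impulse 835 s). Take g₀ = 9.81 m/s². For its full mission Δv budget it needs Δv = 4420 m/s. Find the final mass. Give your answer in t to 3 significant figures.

v_e = Isp · g₀ = 835 × 9.81 = 8191.4 m/s.
m₀/m_f = exp(Δv / v_e) = exp(4420 / 8191.4) = exp(0.5396) = 1.7153.
m_f = m₀ / 1.7153 = 30.1 / 1.7153 = 17.548 t.

final mass ≈ 17.5 t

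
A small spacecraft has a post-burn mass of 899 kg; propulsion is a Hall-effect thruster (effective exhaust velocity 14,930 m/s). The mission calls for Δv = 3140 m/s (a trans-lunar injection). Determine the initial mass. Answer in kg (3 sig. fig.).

initial mass ≈ 1110 kg

By the Tsiolkovsky rocket equation, m₀/m_f = exp(Δv / v_e) = exp(3140 / 14930.0) = exp(0.2103) = 1.2341.
m₀ = m_f × 1.2341 = 899 × 1.2341 = 1,109.46 kg.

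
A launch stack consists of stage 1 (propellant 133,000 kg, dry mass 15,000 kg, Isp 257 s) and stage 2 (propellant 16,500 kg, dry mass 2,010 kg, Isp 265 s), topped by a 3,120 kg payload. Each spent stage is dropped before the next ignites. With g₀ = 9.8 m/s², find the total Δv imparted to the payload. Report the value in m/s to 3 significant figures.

Ignition mass of stage 1 = 133,000+15,000 + 16,500+2,010 + 3,120 = 169,630 kg.
Stage 1: m₀ = 169,630 kg, m_f = 169,630 − 133,000 = 36,630 kg; Δv = 257×9.8×ln(4.631) = 2518.6×1.5328 ≈ 3860 m/s.
Stage 2: m₀ = 21,630 kg, m_f = 21,630 − 16,500 = 5,130 kg; Δv = 265×9.8×ln(4.216) = 2597.0×1.4390 ≈ 3737 m/s.
Total Δv = 3860 + 3737 = 7597 m/s.

Δv ≈ 7600 m/s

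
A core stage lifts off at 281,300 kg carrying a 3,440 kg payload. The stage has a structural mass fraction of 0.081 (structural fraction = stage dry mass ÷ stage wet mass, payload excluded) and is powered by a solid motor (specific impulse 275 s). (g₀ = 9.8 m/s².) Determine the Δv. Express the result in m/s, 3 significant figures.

Δv ≈ 6420 m/s

Stage wet mass = m₀ − payload = 281,300 − 3,440 = 277,860 kg.
Stage dry mass = ε × stage wet mass = 0.081 × 277,860 = 22,506.7 kg.
Burnout mass m_f = stage dry + payload = 22,506.7 + 3,440 = 25,946.7 kg.
v_e = Isp · g₀ = 275 × 9.8 = 2695.0 m/s.
Rocket equation: Δv = v_e · ln(281,300/25,946.7) = 2695.0 × ln(10.84) = 2695.0 × 2.3834 ≈ 6423 m/s.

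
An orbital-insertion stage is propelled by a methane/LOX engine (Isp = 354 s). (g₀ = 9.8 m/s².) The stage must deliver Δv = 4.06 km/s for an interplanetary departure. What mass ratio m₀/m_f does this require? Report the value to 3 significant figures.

mass ratio ≈ 3.22

v_e = Isp · g₀ = 354 × 9.8 = 3469.2 m/s.
m₀/m_f = exp(Δv / v_e) = exp(4060 / 3469.2) = exp(1.1703) = 3.2230.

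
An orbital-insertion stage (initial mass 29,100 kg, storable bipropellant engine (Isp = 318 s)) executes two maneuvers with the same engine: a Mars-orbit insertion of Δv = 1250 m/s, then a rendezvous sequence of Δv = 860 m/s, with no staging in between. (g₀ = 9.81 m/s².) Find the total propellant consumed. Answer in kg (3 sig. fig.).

v_e = Isp · g₀ = 318 × 9.81 = 3119.6 m/s.
After the first burn: m = 29100 × exp(−1250/3119.6) = 29100 × 0.66985 = 19,492.6 kg.
After the second burn: m = 19,492.6 × exp(−860/3119.6) = 19,492.6 × 0.75906 = 14,796.1 kg.
Total propellant = m₀ − m_final = 29100 − 14,796.1 = 14,303.9 kg.

total propellant consumed ≈ 14300 kg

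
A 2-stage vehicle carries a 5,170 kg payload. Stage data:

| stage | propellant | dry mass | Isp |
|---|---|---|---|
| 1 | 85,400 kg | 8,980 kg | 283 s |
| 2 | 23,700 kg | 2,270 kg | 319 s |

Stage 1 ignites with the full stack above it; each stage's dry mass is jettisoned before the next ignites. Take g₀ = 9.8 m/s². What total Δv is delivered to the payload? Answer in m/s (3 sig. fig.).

Δv ≈ 7640 m/s

Ignition mass of stage 1 = 85,400+8,980 + 23,700+2,270 + 5,170 = 125,520 kg.
Stage 1: m₀ = 125,520 kg, m_f = 125,520 − 85,400 = 40,120 kg; Δv = 283×9.8×ln(3.129) = 2773.4×1.1406 ≈ 3163 m/s.
Stage 2: m₀ = 31,140 kg, m_f = 31,140 − 23,700 = 7,440 kg; Δv = 319×9.8×ln(4.185) = 3126.2×1.4316 ≈ 4476 m/s.
Total Δv = 3163 + 4476 = 7639 m/s.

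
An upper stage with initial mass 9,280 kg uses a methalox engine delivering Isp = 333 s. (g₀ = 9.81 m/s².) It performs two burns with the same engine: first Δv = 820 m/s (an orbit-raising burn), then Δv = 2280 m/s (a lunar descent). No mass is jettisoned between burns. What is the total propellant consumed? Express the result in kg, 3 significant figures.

total propellant consumed ≈ 5690 kg

v_e = Isp · g₀ = 333 × 9.81 = 3266.7 m/s.
After the first burn: m = 9280 × exp(−820/3266.7) = 9280 × 0.77801 = 7,219.93 kg.
After the second burn: m = 7,219.93 × exp(−2280/3266.7) = 7,219.93 × 0.49761 = 3,592.71 kg.
Total propellant = m₀ − m_final = 9280 − 3,592.71 = 5,687.29 kg.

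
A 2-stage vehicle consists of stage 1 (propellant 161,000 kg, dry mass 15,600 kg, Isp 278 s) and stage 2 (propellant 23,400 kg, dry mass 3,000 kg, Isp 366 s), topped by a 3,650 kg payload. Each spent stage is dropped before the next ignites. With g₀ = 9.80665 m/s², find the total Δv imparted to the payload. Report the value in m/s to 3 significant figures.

Ignition mass of stage 1 = 161,000+15,600 + 23,400+3,000 + 3,650 = 206,650 kg.
Stage 1: m₀ = 206,650 kg, m_f = 206,650 − 161,000 = 45,650 kg; Δv = 278×9.80665×ln(4.527) = 2726.2×1.5100 ≈ 4117 m/s.
Stage 2: m₀ = 30,050 kg, m_f = 30,050 − 23,400 = 6,650 kg; Δv = 366×9.80665×ln(4.519) = 3589.2×1.5082 ≈ 5413 m/s.
Total Δv = 4117 + 5413 = 9530 m/s.

Δv ≈ 9530 m/s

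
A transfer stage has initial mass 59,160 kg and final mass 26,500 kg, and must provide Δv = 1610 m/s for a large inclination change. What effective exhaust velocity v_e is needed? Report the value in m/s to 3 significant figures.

v_e ≈ 2000 m/s

ln(m₀/m_f) = ln(59160/26500) = ln(2.232) = 0.8031.
v_e = Δv / ln(m₀/m_f) = 1610 / 0.8031 = 2004.7 m/s.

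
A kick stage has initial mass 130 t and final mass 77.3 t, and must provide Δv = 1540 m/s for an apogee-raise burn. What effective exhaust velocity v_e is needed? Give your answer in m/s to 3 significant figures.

v_e ≈ 2960 m/s

ln(m₀/m_f) = ln(130000/77300) = ln(1.682) = 0.5198.
By the Tsiolkovsky rocket equation, v_e = Δv / ln(m₀/m_f) = 1540 / 0.5198 = 2962.4 m/s.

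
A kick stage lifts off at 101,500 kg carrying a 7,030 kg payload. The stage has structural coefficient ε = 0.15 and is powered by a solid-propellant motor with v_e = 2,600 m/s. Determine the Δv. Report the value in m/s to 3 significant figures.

Δv ≈ 4070 m/s

Stage wet mass = m₀ − payload = 101,500 − 7,030 = 94,470 kg.
Stage dry mass = ε × stage wet mass = 0.15 × 94,470 = 14,170.5 kg.
Burnout mass m_f = stage dry + payload = 14,170.5 + 7,030 = 21,200.5 kg.
Δv = v_e · ln(101,500/21,200.5) = 2600.0 × ln(4.788) = 2600.0 × 1.5660 ≈ 4072 m/s.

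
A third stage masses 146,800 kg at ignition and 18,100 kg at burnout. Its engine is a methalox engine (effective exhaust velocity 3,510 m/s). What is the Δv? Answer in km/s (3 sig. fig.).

Δv ≈ 7.35 km/s

Δv = v_e · ln(m₀/m_f) = 3510.0 × ln(8.11) = 3510.0 × 2.0932 ≈ 7347.0 m/s.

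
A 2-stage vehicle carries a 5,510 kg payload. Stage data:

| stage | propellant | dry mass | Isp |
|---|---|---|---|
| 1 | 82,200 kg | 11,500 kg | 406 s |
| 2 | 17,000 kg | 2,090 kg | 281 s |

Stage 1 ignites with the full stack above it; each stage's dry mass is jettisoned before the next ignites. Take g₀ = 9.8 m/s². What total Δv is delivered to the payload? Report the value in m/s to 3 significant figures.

Ignition mass of stage 1 = 82,200+11,500 + 17,000+2,090 + 5,510 = 118,300 kg.
Stage 1: m₀ = 118,300 kg, m_f = 118,300 − 82,200 = 36,100 kg; Δv = 406×9.8×ln(3.277) = 3978.8×1.1869 ≈ 4723 m/s.
Stage 2: m₀ = 24,600 kg, m_f = 24,600 − 17,000 = 7,600 kg; Δv = 281×9.8×ln(3.237) = 2753.8×1.1746 ≈ 3235 m/s.
Total Δv = 4723 + 3235 = 7958 m/s.

Δv ≈ 7960 m/s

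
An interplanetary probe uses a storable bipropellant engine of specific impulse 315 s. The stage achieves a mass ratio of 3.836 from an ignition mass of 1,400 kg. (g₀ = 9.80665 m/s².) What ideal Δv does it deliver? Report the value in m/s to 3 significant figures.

Δv ≈ 4150 m/s

v_e = Isp · g₀ = 315 × 9.80665 = 3089.1 m/s.
Δv = v_e · ln(3.836) = 3089.1 × 1.3444 ≈ 4153.1 m/s.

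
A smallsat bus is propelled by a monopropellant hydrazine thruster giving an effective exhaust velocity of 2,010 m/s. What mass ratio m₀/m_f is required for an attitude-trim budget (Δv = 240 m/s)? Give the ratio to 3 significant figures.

Using Δv = v_e ln(m₀/m_f): m₀/m_f = exp(Δv / v_e) = exp(240 / 2010.0) = exp(0.1194) = 1.1268.

mass ratio ≈ 1.13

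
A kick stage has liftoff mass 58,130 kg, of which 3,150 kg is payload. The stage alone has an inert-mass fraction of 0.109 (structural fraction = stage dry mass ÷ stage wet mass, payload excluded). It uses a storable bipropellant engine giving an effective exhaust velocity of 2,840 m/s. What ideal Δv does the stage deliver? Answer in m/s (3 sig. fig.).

Stage wet mass = m₀ − payload = 58,130 − 3,150 = 54,980 kg.
Stage dry mass = ε × stage wet mass = 0.109 × 54,980 = 5,992.82 kg.
Burnout mass m_f = stage dry + payload = 5,992.82 + 3,150 = 9,142.82 kg.
From the ideal rocket equation, Δv = v_e · ln(58,130/9,142.82) = 2840.0 × ln(6.358) = 2840.0 × 1.8497 ≈ 5253 m/s.

Δv ≈ 5250 m/s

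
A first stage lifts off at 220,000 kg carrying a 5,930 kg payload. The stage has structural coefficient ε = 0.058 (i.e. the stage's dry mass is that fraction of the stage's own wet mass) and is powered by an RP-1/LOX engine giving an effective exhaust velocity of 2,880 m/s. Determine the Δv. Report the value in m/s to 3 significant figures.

Δv ≈ 7150 m/s

Stage wet mass = m₀ − payload = 220,000 − 5,930 = 214,070 kg.
Stage dry mass = ε × stage wet mass = 0.058 × 214,070 = 12,416.1 kg.
Burnout mass m_f = stage dry + payload = 12,416.1 + 5,930 = 18,346.1 kg.
By the Tsiolkovsky rocket equation, Δv = v_e · ln(220,000/18,346.1) = 2880.0 × ln(11.99) = 2880.0 × 2.4842 ≈ 7155 m/s.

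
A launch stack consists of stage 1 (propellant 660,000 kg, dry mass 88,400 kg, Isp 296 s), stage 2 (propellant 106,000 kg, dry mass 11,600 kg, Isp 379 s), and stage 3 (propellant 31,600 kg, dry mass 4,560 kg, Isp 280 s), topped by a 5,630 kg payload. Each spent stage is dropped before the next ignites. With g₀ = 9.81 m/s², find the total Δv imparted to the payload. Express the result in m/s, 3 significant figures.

Ignition mass of stage 1 = 660,000+88,400 + 106,000+11,600 + 31,600+4,560 + 5,630 = 907,790 kg.
Stage 1: m₀ = 907,790 kg, m_f = 907,790 − 660,000 = 247,790 kg; Δv = 296×9.81×ln(3.664) = 2903.8×1.2984 ≈ 3770 m/s.
Stage 2: m₀ = 159,390 kg, m_f = 159,390 − 106,000 = 53,390 kg; Δv = 379×9.81×ln(2.985) = 3718.0×1.0937 ≈ 4066 m/s.
Stage 3: m₀ = 41,790 kg, m_f = 41,790 − 31,600 = 10,190 kg; Δv = 280×9.81×ln(4.101) = 2746.8×1.4113 ≈ 3876 m/s.
Total Δv = 3770 + 4066 + 3876 = 11712 m/s.

Δv ≈ 11700 m/s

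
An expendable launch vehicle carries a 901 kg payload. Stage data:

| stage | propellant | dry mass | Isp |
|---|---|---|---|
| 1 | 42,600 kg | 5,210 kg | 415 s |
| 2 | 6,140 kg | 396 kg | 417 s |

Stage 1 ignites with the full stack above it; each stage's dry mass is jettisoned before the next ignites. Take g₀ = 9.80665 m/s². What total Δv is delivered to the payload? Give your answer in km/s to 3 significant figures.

Ignition mass of stage 1 = 42,600+5,210 + 6,140+396 + 901 = 55,247 kg.
Stage 1: m₀ = 55,247 kg, m_f = 55,247 − 42,600 = 12,647 kg; Δv = 415×9.80665×ln(4.368) = 4069.8×1.4744 ≈ 6000 m/s.
Stage 2: m₀ = 7,437 kg, m_f = 7,437 − 6,140 = 1,297 kg; Δv = 417×9.80665×ln(5.734) = 4089.4×1.7464 ≈ 7142 m/s.
Total Δv = 6000 + 7142 = 13142 m/s.

Δv ≈ 13.1 km/s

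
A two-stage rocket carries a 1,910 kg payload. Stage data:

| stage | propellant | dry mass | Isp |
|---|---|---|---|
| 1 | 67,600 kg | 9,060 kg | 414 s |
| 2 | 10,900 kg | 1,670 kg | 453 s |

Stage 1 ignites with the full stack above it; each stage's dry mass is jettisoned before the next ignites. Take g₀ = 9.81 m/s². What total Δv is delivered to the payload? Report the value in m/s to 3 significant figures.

Δv ≈ 11700 m/s

Ignition mass of stage 1 = 67,600+9,060 + 10,900+1,670 + 1,910 = 91,140 kg.
Stage 1: m₀ = 91,140 kg, m_f = 91,140 − 67,600 = 23,540 kg; Δv = 414×9.81×ln(3.872) = 4061.3×1.3537 ≈ 5498 m/s.
Stage 2: m₀ = 14,480 kg, m_f = 14,480 − 10,900 = 3,580 kg; Δv = 453×9.81×ln(4.045) = 4443.9×1.3974 ≈ 6210 m/s.
Total Δv = 5498 + 6210 = 11708 m/s.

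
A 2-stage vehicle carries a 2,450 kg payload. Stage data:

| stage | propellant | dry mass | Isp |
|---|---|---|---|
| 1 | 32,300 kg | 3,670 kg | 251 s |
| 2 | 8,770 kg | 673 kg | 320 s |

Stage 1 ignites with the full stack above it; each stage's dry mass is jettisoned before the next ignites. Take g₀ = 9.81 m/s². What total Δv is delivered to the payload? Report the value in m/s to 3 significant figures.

Ignition mass of stage 1 = 32,300+3,670 + 8,770+673 + 2,450 = 47,863 kg.
Stage 1: m₀ = 47,863 kg, m_f = 47,863 − 32,300 = 15,563 kg; Δv = 251×9.81×ln(3.075) = 2462.3×1.1234 ≈ 2766 m/s.
Stage 2: m₀ = 11,893 kg, m_f = 11,893 − 8,770 = 3,123 kg; Δv = 320×9.81×ln(3.808) = 3139.2×1.3372 ≈ 4198 m/s.
Total Δv = 2766 + 4198 = 6964 m/s.

Δv ≈ 6960 m/s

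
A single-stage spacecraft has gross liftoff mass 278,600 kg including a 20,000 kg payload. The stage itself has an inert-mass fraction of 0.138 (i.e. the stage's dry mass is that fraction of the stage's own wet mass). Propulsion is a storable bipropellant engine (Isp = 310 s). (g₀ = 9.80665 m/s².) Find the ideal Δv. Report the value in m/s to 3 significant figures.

Stage wet mass = m₀ − payload = 278,600 − 20,000 = 258,600 kg.
Stage dry mass = ε × stage wet mass = 0.138 × 258,600 = 35,686.8 kg.
Burnout mass m_f = stage dry + payload = 35,686.8 + 20,000 = 55,686.8 kg.
v_e = Isp · g₀ = 310 × 9.80665 = 3040.1 m/s.
Rocket equation: Δv = v_e · ln(278,600/55,686.8) = 3040.1 × ln(5.003) = 3040.1 × 1.6100 ≈ 4895 m/s.

Δv ≈ 4890 m/s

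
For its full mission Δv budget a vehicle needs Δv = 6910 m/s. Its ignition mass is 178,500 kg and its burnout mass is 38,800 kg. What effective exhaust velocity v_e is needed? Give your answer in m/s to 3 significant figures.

v_e ≈ 4530 m/s

ln(m₀/m_f) = ln(178500/38800) = ln(4.601) = 1.5262.
v_e = Δv / ln(m₀/m_f) = 6910 / 1.5262 = 4527.7 m/s.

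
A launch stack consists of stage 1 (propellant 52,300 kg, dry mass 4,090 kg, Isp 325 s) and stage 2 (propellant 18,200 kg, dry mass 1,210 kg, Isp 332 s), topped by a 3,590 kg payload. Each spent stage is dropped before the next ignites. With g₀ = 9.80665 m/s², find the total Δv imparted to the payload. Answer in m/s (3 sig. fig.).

Δv ≈ 8530 m/s

Ignition mass of stage 1 = 52,300+4,090 + 18,200+1,210 + 3,590 = 79,390 kg.
Stage 1: m₀ = 79,390 kg, m_f = 79,390 − 52,300 = 27,090 kg; Δv = 325×9.80665×ln(2.931) = 3187.2×1.0752 ≈ 3427 m/s.
Stage 2: m₀ = 23,000 kg, m_f = 23,000 − 18,200 = 4,800 kg; Δv = 332×9.80665×ln(4.792) = 3255.8×1.5669 ≈ 5101 m/s.
Total Δv = 3427 + 5101 = 8528 m/s.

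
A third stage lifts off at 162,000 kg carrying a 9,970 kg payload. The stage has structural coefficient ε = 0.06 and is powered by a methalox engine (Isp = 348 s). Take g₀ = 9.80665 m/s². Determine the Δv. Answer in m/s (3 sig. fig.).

Δv ≈ 7300 m/s

Stage wet mass = m₀ − payload = 162,000 − 9,970 = 152,030 kg.
Stage dry mass = ε × stage wet mass = 0.06 × 152,030 = 9,121.8 kg.
Burnout mass m_f = stage dry + payload = 9,121.8 + 9,970 = 19,091.8 kg.
v_e = Isp · g₀ = 348 × 9.80665 = 3412.7 m/s.
From the ideal rocket equation, Δv = v_e · ln(162,000/19,091.8) = 3412.7 × ln(8.485) = 3412.7 × 2.1383 ≈ 7298 m/s.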